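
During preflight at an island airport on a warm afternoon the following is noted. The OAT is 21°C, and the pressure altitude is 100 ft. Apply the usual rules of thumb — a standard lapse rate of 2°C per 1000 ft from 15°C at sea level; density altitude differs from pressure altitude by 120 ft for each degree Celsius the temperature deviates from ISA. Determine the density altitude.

844 ft

ISA temperature at 100 ft = 15 − 2 × (100/1000) = 14.8°C.
ISA deviation = 21 − 14.8 = +6.2°C.
Density altitude = 100 + 120 × (6.2) = 100 + (+744) = 844 ft.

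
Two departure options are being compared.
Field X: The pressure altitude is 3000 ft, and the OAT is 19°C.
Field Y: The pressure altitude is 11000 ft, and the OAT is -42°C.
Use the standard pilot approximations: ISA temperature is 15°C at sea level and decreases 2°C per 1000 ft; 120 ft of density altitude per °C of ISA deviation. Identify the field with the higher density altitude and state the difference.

Field Y by 2600 ft

Field X: ISA temp = 9°C, deviation +10°C, DA = 3000 + 120 × 10 = 4200 ft.
Field Y: ISA temp = -7°C, deviation -35°C, DA = 11000 + 120 × (-35) = 6800 ft.
Field Y is higher by 6800 − 4200 = 2600 ft.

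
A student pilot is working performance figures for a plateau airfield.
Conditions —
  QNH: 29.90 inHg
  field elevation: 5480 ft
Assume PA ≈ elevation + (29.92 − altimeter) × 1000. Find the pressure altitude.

5500 ft

Pressure correction = (29.92 − 29.90) × 1000 = +20 ft.
Pressure altitude = 5480 + (+20) = 5500 ft.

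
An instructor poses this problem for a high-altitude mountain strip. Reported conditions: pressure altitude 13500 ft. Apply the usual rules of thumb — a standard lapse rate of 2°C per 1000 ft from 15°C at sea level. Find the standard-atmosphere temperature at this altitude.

ISA temperature = 15 − 2 × (13500/1000) = 15 − 27 = -12°C.

-12°C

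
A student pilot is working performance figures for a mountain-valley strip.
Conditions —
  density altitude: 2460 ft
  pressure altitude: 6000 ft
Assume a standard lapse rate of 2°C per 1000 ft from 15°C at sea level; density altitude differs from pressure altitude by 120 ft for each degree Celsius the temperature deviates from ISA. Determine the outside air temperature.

Density altitude − pressure altitude = 2460 − 6000 = -3540 ft.
At 120 ft/°C that is an ISA deviation of -3540/120 = -29.5°C.
ISA temperature at 6000 ft = 15 − 2 × (6000/1000) = 3°C.
OAT = ISA + deviation = 3 + (-29.5) = -26.5°C.

-26.5°C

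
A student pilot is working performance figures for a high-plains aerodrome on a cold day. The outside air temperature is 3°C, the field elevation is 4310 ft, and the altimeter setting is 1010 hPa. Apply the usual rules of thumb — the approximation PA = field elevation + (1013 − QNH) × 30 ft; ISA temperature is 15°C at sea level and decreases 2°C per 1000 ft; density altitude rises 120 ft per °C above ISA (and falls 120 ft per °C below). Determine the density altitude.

Pressure altitude = 4310 + (1013 − 1010) × 30 = 4310 + (+90) = 4400 ft.
ISA temperature at 4400 ft = 15 − 2 × (4400/1000) = 6.2°C.
ISA deviation = 3 − 6.2 = -3.2°C.
Density altitude = 4400 + 120 × (-3.2) = 4016 ft.

4016 ft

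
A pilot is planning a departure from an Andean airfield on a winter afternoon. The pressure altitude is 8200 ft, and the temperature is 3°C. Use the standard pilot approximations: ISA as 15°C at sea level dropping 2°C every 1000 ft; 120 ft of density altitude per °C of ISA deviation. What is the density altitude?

8728 ft

ISA temperature at 8200 ft = 15 − 2 × (8200/1000) = -1.4°C.
ISA deviation = 3 − (-1.4) = +4.4°C.
Density altitude = 8200 + 120 × (4.4) = 8200 + (+528) = 8728 ft.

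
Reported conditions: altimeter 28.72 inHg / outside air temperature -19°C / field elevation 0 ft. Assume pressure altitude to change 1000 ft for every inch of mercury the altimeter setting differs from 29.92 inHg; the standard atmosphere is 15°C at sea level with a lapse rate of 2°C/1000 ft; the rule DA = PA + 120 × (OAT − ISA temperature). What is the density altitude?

-2592 ft

Pressure altitude = 0 + (29.92 − 28.72) × 1000 = 0 + (+1200) = 1200 ft.
ISA temperature at 1200 ft = 15 − 2 × (1200/1000) = 12.6°C.
ISA deviation = -19 − 12.6 = -31.6°C.
Density altitude = 1200 + 120 × (-31.6) = -2592 ft.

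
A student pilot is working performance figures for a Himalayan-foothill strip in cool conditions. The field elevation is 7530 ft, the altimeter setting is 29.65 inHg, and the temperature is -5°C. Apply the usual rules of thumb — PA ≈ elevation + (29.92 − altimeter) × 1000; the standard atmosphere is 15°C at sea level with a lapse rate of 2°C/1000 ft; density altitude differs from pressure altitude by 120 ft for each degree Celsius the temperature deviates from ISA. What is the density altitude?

Pressure altitude = 7530 + (29.92 − 29.65) × 1000 = 7530 + (+270) = 7800 ft.
ISA temperature at 7800 ft = 15 − 2 × (7800/1000) = -0.6°C.
ISA deviation = -5 − (-0.6) = -4.4°C.
Density altitude = 7800 + 120 × (-4.4) = 7272 ft.

7272 ft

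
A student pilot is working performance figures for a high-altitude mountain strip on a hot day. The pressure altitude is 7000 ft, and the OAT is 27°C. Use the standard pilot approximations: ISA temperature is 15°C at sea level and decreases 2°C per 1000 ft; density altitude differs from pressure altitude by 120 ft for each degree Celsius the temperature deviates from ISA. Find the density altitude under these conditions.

10120 ft

ISA temperature at 7000 ft = 15 − 2 × (7000/1000) = 1°C.
ISA deviation = 27 − 1 = +26°C.
Density altitude = 7000 + 120 × (26) = 7000 + (+3120) = 10120 ft.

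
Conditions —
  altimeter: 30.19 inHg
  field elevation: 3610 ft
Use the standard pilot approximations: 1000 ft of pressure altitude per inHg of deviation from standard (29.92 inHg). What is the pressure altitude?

Pressure correction = (29.92 − 30.19) × 1000 = -270 ft.
Pressure altitude = 3610 + (-270) = 3340 ft.

3340 ft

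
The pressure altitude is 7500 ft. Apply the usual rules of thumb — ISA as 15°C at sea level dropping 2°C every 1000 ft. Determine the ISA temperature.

0°C

ISA temperature = 15 − 2 × (7500/1000) = 15 − 15 = 0°C.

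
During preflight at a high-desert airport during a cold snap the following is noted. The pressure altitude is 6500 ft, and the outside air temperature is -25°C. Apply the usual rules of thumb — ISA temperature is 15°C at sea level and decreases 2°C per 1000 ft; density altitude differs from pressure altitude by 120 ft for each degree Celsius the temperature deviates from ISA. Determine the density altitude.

ISA temperature at 6500 ft = 15 − 2 × (6500/1000) = 2°C.
ISA deviation = -25 − 2 = -27°C.
Density altitude = 6500 + 120 × (-27) = 6500 + (-3240) = 3260 ft.

3260 ft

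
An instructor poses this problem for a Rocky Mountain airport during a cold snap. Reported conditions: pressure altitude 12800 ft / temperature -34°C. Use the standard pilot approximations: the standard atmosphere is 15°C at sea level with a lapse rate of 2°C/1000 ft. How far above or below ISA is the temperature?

ISA temperature at 12800 ft = 15 − 2 × (12800/1000) = -10.6°C.
Deviation = OAT − ISA = -34 − (-10.6) = -23.4°C.

ISA-23.4°C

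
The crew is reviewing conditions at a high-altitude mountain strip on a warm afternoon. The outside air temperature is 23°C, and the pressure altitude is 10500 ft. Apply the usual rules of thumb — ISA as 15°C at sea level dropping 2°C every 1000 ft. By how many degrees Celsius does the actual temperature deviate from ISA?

ISA+29°C

ISA temperature at 10500 ft = 15 − 2 × (10500/1000) = -6°C.
Deviation = OAT − ISA = 23 − (-6) = +29°C.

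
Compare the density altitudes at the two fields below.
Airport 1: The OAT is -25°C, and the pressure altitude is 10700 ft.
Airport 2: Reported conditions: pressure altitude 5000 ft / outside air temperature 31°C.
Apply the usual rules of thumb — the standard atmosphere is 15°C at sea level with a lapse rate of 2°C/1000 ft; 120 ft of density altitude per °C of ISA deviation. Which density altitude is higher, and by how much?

Airport 1: ISA temp = -6.4°C, deviation -18.6°C, DA = 10700 + 120 × (-18.6) = 8468 ft.
Airport 2: ISA temp = 5°C, deviation +26°C, DA = 5000 + 120 × 26 = 8120 ft.
Airport 1 is higher by 8468 − 8120 = 348 ft.

Airport 1 by 348 ft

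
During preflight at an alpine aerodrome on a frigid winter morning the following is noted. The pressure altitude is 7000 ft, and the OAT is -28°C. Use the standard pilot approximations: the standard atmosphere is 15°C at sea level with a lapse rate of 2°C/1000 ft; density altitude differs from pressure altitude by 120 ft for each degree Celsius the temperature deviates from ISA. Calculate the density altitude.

3520 ft

ISA temperature at 7000 ft = 15 − 2 × (7000/1000) = 1°C.
ISA deviation = -28 − 1 = -29°C.
Density altitude = 7000 + 120 × (-29) = 7000 + (-3480) = 3520 ft.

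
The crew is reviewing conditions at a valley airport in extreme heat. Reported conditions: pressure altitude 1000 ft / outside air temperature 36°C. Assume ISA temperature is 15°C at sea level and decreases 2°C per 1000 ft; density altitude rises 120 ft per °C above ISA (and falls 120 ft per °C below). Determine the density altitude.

3760 ft

ISA temperature at 1000 ft = 15 − 2 × (1000/1000) = 13°C.
ISA deviation = 36 − 13 = +23°C.
Density altitude = 1000 + 120 × (23) = 1000 + (+2760) = 3760 ft.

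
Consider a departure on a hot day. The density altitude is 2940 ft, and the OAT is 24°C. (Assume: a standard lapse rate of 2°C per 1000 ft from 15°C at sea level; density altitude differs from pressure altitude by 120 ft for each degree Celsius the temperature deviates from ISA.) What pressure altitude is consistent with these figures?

1500 ft

DA = PA + 120 × (OAT − (15 − 2·PA/1000)) = PA + 120·OAT − 1800 + 0.24·PA = 1.24·PA + 120·OAT − 1800.
So 1.24·PA = 2940 − 120 × 24 + 1800 = 1860.
PA = 1860 / 1.24 = 1500 ft.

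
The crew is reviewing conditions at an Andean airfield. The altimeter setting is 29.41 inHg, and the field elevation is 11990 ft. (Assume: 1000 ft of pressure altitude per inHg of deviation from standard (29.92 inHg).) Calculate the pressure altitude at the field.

12500 ft

Pressure correction = (29.92 − 29.41) × 1000 = +510 ft.
Pressure altitude = 11990 + (+510) = 12500 ft.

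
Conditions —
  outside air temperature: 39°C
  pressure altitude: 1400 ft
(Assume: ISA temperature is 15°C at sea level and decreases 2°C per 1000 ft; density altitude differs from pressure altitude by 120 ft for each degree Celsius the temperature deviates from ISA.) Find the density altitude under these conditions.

ISA temperature at 1400 ft = 15 − 2 × (1400/1000) = 12.2°C.
ISA deviation = 39 − 12.2 = +26.8°C.
Density altitude = 1400 + 120 × (26.8) = 1400 + (+3216) = 4616 ft.

4616 ft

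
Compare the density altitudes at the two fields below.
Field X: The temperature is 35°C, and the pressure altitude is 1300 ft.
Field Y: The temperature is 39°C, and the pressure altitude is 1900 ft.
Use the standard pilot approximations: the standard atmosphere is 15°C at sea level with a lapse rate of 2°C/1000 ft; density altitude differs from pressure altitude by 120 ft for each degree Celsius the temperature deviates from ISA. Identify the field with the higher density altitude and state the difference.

Field X: ISA temp = 12.4°C, deviation +22.6°C, DA = 1300 + 120 × 22.6 = 4012 ft.
Field Y: ISA temp = 11.2°C, deviation +27.8°C, DA = 1900 + 120 × 27.8 = 5236 ft.
Field Y is higher by 5236 − 4012 = 1224 ft.

Field Y by 1224 ft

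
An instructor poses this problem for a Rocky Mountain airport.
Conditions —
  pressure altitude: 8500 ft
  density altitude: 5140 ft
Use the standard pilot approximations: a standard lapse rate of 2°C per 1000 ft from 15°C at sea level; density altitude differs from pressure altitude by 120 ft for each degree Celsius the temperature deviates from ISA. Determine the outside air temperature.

Density altitude − pressure altitude = 5140 − 8500 = -3360 ft.
At 120 ft/°C that is an ISA deviation of -3360/120 = -28°C.
ISA temperature at 8500 ft = 15 − 2 × (8500/1000) = -2°C.
OAT = ISA + deviation = -2 + (-28) = -30°C.

-30°C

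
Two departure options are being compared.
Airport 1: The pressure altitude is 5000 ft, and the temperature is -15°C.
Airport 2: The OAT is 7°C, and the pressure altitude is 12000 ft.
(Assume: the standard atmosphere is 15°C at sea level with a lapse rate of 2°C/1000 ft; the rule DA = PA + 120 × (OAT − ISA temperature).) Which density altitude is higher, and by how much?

Airport 1: ISA temp = 5°C, deviation -20°C, DA = 5000 + 120 × (-20) = 2600 ft.
Airport 2: ISA temp = -9°C, deviation +16°C, DA = 12000 + 120 × 16 = 13920 ft.
Airport 2 is higher by 13920 − 2600 = 11320 ft.

Airport 2 by 11320 ft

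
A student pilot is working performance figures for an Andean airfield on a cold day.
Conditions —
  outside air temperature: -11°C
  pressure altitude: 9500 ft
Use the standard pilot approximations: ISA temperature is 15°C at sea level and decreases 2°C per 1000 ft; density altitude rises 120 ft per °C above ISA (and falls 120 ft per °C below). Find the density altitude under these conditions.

8660 ft

ISA temperature at 9500 ft = 15 − 2 × (9500/1000) = -4°C.
ISA deviation = -11 − (-4) = -7°C.
Density altitude = 9500 + 120 × (-7) = 9500 + (-840) = 8660 ft.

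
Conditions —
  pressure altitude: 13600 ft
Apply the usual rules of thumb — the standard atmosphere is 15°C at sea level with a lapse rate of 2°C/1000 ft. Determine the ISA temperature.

ISA temperature = 15 − 2 × (13600/1000) = 15 − 27.2 = -12.2°C.

-12.2°C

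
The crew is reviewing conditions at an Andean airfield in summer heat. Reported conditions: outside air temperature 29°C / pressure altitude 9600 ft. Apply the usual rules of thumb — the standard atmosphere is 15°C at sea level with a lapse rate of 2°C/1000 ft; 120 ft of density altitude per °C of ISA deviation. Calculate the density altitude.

13584 ft

ISA temperature at 9600 ft = 15 − 2 × (9600/1000) = -4.2°C.
ISA deviation = 29 − (-4.2) = +33.2°C.
Density altitude = 9600 + 120 × (33.2) = 9600 + (+3984) = 13584 ft.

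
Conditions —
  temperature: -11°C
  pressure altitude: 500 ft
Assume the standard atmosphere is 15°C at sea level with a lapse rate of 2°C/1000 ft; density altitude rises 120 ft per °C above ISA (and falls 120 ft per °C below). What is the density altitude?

-2500 ft

ISA temperature at 500 ft = 15 − 2 × (500/1000) = 14°C.
ISA deviation = -11 − 14 = -25°C.
Density altitude = 500 + 120 × (-25) = 500 + (-3000) = -2500 ft.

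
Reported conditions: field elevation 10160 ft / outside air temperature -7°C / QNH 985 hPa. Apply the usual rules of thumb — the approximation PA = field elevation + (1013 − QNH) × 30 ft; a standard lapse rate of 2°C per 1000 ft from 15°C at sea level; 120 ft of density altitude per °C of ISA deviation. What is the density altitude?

Pressure altitude = 10160 + (1013 − 985) × 30 = 10160 + (+840) = 11000 ft.
ISA temperature at 11000 ft = 15 − 2 × (11000/1000) = -7°C.
ISA deviation = -7 − (-7) = 0°C.
Density altitude = 11000 + 120 × (0) = 11000 ft.

11000 ft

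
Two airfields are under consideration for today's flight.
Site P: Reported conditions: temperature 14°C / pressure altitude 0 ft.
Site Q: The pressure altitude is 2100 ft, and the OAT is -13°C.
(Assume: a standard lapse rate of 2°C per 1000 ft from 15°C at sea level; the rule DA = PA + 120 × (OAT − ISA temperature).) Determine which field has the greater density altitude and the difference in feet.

Site P by 636 ft

Site P: ISA temp = 15°C, deviation -1°C, DA = 0 + 120 × (-1) = -120 ft.
Site Q: ISA temp = 10.8°C, deviation -23.8°C, DA = 2100 + 120 × (-23.8) = -756 ft.
Site P is higher by -120 − (-756) = 636 ft.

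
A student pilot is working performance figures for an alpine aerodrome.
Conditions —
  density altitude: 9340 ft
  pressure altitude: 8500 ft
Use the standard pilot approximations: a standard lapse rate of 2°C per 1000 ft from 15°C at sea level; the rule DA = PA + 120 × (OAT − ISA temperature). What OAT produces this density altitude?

Density altitude − pressure altitude = 9340 − 8500 = +840 ft.
At 120 ft/°C that is an ISA deviation of 840/120 = +7°C.
ISA temperature at 8500 ft = 15 − 2 × (8500/1000) = -2°C.
OAT = ISA + deviation = -2 + (+7) = 5°C.

5°C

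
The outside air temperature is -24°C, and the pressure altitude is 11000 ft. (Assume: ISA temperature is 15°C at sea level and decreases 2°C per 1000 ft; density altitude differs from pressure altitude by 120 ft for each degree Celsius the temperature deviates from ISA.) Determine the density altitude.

ISA temperature at 11000 ft = 15 − 2 × (11000/1000) = -7°C.
ISA deviation = -24 − (-7) = -17°C.
Density altitude = 11000 + 120 × (-17) = 11000 + (-2040) = 8960 ft.

8960 ft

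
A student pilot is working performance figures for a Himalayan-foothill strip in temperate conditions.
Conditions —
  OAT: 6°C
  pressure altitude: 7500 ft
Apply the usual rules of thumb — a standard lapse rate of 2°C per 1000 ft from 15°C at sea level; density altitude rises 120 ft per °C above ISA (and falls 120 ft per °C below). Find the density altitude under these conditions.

ISA temperature at 7500 ft = 15 − 2 × (7500/1000) = 0°C.
ISA deviation = 6 − 0 = +6°C.
Density altitude = 7500 + 120 × (6) = 7500 + (+720) = 8220 ft.

8220 ft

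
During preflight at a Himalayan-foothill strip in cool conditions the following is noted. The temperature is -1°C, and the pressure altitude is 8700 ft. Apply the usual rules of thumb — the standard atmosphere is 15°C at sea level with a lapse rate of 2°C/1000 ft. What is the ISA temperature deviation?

ISA temperature at 8700 ft = 15 − 2 × (8700/1000) = -2.4°C.
Deviation = OAT − ISA = -1 − (-2.4) = +1.4°C.

ISA+1.4°C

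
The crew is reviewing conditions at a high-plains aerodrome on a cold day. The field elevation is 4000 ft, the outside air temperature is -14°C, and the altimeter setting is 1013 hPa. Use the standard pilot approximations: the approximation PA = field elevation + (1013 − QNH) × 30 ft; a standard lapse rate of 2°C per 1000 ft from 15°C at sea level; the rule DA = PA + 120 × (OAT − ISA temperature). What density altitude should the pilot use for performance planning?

Pressure altitude = 4000 + (1013 − 1013) × 30 = 4000 + (0) = 4000 ft.
ISA temperature at 4000 ft = 15 − 2 × (4000/1000) = 7°C.
ISA deviation = -14 − 7 = -21°C.
Density altitude = 4000 + 120 × (-21) = 1480 ft.

1480 ft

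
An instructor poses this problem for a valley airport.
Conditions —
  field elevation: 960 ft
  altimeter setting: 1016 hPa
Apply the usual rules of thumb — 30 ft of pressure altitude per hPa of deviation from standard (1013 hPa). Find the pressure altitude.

870 ft

Pressure correction = (1013 − 1016) × 30 = -90 ft.
Pressure altitude = 960 + (-90) = 870 ft.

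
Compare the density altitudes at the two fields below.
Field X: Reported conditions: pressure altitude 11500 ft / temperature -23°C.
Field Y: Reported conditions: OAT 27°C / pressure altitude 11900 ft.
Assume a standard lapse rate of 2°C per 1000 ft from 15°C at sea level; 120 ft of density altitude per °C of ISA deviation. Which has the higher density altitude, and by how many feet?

Field X: ISA temp = -8°C, deviation -15°C, DA = 11500 + 120 × (-15) = 9700 ft.
Field Y: ISA temp = -8.8°C, deviation +35.8°C, DA = 11900 + 120 × 35.8 = 16196 ft.
Field Y is higher by 16196 − 9700 = 6496 ft.

Field Y by 6496 ft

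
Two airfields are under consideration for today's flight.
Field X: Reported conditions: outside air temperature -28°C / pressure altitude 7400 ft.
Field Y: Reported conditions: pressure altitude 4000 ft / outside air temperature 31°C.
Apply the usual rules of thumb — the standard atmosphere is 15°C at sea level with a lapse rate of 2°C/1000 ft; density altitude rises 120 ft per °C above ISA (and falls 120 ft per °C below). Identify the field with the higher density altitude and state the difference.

Field X: ISA temp = 0.2°C, deviation -28.2°C, DA = 7400 + 120 × (-28.2) = 4016 ft.
Field Y: ISA temp = 7°C, deviation +24°C, DA = 4000 + 120 × 24 = 6880 ft.
Field Y is higher by 6880 − 4016 = 2864 ft.

Field Y by 2864 ft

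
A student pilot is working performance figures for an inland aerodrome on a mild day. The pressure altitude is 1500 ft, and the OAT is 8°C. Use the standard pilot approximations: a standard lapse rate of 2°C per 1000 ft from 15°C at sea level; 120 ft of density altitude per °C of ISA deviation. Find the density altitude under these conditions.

1020 ft

ISA temperature at 1500 ft = 15 − 2 × (1500/1000) = 12°C.
ISA deviation = 8 − 12 = -4°C.
Density altitude = 1500 + 120 × (-4) = 1500 + (-480) = 1020 ft.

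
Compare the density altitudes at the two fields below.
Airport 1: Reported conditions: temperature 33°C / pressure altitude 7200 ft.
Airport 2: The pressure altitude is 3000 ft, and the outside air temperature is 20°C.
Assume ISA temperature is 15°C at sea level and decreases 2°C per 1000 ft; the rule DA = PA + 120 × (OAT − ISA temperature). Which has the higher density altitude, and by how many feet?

Airport 1 by 6768 ft

Airport 1: ISA temp = 0.6°C, deviation +32.4°C, DA = 7200 + 120 × 32.4 = 11088 ft.
Airport 2: ISA temp = 9°C, deviation +11°C, DA = 3000 + 120 × 11 = 4320 ft.
Airport 1 is higher by 11088 − 4320 = 6768 ft.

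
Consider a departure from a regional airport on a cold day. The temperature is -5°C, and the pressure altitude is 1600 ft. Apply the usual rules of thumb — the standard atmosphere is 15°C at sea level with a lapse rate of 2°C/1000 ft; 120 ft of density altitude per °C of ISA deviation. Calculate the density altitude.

-416 ft

ISA temperature at 1600 ft = 15 − 2 × (1600/1000) = 11.8°C.
ISA deviation = -5 − 11.8 = -16.8°C.
Density altitude = 1600 + 120 × (-16.8) = 1600 + (-2016) = -416 ft.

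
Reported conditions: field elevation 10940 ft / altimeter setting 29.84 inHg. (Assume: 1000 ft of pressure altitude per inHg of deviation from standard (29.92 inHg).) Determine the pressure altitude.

11020 ft

Pressure correction = (29.92 − 29.84) × 1000 = +80 ft.
Pressure altitude = 10940 + (+80) = 11020 ft.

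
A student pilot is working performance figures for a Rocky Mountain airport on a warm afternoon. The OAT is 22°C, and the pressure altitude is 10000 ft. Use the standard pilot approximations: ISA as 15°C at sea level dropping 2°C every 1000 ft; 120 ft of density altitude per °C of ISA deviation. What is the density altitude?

13240 ft

ISA temperature at 10000 ft = 15 − 2 × (10000/1000) = -5°C.
ISA deviation = 22 − (-5) = +27°C.
Density altitude = 10000 + 120 × (27) = 10000 + (+3240) = 13240 ft.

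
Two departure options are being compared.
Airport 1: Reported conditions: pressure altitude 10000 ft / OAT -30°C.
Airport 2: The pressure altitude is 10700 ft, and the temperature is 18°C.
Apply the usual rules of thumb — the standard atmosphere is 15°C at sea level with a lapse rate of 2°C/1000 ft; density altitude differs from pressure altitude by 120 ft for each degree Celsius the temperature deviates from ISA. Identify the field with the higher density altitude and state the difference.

Airport 2 by 6628 ft

Airport 1: ISA temp = -5°C, deviation -25°C, DA = 10000 + 120 × (-25) = 7000 ft.
Airport 2: ISA temp = -6.4°C, deviation +24.4°C, DA = 10700 + 120 × 24.4 = 13628 ft.
Airport 2 is higher by 13628 − 7000 = 6628 ft.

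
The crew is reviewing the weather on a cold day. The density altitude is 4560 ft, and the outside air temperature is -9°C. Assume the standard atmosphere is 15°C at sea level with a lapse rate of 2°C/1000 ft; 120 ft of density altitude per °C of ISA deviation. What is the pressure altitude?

6000 ft

DA = PA + 120 × (OAT − (15 − 2·PA/1000)) = PA + 120·OAT − 1800 + 0.24·PA = 1.24·PA + 120·OAT − 1800.
So 1.24·PA = 4560 − 120 × (-9) + 1800 = 7440.
PA = 7440 / 1.24 = 6000 ft.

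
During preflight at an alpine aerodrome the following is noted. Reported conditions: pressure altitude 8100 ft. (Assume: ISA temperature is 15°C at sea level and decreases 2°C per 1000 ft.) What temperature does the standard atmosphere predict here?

ISA temperature = 15 − 2 × (8100/1000) = 15 − 16.2 = -1.2°C.

-1.2°C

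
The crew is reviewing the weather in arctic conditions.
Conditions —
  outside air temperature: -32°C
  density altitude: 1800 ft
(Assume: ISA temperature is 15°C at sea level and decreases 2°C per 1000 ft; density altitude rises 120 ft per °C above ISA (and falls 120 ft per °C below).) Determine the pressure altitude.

DA = PA + 120 × (OAT − (15 − 2·PA/1000)) = PA + 120·OAT − 1800 + 0.24·PA = 1.24·PA + 120·OAT − 1800.
So 1.24·PA = 1800 − 120 × (-32) + 1800 = 7440.
PA = 7440 / 1.24 = 6000 ft.

6000 ft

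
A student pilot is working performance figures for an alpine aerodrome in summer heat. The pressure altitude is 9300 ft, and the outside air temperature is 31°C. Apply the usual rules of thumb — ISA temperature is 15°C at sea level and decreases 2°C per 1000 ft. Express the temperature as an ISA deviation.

ISA temperature at 9300 ft = 15 − 2 × (9300/1000) = -3.6°C.
Deviation = OAT − ISA = 31 − (-3.6) = +34.6°C.

ISA+34.6°C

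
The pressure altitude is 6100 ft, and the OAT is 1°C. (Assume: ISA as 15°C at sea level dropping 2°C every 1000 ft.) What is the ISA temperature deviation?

ISA-1.8°C

ISA temperature at 6100 ft = 15 − 2 × (6100/1000) = 2.8°C.
Deviation = OAT − ISA = 1 − 2.8 = -1.8°C.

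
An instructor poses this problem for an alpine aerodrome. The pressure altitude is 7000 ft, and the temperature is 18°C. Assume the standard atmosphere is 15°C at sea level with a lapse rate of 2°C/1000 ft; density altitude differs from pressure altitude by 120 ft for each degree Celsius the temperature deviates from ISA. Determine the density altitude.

9040 ft

ISA temperature at 7000 ft = 15 − 2 × (7000/1000) = 1°C.
ISA deviation = 18 − 1 = +17°C.
Density altitude = 7000 + 120 × (17) = 7000 + (+2040) = 9040 ft.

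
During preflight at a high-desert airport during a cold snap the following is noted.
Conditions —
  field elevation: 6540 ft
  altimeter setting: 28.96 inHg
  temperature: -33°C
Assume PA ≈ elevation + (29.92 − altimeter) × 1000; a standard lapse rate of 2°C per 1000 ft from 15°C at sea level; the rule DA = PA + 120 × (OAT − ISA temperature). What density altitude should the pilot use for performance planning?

Pressure altitude = 6540 + (29.92 − 28.96) × 1000 = 6540 + (+960) = 7500 ft.
ISA temperature at 7500 ft = 15 − 2 × (7500/1000) = 0°C.
ISA deviation = -33 − 0 = -33°C.
Density altitude = 7500 + 120 × (-33) = 3540 ft.

3540 ft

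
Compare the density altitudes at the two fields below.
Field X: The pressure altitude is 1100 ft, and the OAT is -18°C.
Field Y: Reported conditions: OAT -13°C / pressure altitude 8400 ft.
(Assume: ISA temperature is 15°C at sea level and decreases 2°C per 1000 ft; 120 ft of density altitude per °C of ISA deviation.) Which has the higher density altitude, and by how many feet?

Field Y by 9652 ft

Field X: ISA temp = 12.8°C, deviation -30.8°C, DA = 1100 + 120 × (-30.8) = -2596 ft.
Field Y: ISA temp = -1.8°C, deviation -11.2°C, DA = 8400 + 120 × (-11.2) = 7056 ft.
Field Y is higher by 7056 − (-2596) = 9652 ft.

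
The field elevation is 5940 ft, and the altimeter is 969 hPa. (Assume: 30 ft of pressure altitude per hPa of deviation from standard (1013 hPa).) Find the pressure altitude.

Pressure correction = (1013 − 969) × 30 = +1320 ft.
Pressure altitude = 5940 + (+1320) = 7260 ft.

7260 ft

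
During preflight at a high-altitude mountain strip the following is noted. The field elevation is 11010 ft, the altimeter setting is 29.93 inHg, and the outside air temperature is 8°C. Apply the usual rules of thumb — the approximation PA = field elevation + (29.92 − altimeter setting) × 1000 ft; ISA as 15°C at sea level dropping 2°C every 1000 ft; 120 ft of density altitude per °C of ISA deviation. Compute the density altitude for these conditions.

12800 ft

Pressure altitude = 11010 + (29.92 − 29.93) × 1000 = 11010 + (-10) = 11000 ft.
ISA temperature at 11000 ft = 15 − 2 × (11000/1000) = -7°C.
ISA deviation = 8 − (-7) = +15°C.
Density altitude = 11000 + 120 × (15) = 12800 ft.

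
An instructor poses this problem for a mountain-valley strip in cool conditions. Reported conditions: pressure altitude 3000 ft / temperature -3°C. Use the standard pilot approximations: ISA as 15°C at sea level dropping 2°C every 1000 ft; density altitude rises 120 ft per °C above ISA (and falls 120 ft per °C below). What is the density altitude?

ISA temperature at 3000 ft = 15 − 2 × (3000/1000) = 9°C.
ISA deviation = -3 − 9 = -12°C.
Density altitude = 3000 + 120 × (-12) = 3000 + (-1440) = 1560 ft.

1560 ft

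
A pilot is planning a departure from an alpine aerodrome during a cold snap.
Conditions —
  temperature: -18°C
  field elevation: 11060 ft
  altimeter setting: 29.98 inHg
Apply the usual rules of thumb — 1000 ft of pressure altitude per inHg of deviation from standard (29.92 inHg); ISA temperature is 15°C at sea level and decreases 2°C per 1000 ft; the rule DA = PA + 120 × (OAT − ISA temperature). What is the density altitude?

9680 ft

Pressure altitude = 11060 + (29.92 − 29.98) × 1000 = 11060 + (-60) = 11000 ft.
ISA temperature at 11000 ft = 15 − 2 × (11000/1000) = -7°C.
ISA deviation = -18 − (-7) = -11°C.
Density altitude = 11000 + 120 × (-11) = 9680 ft.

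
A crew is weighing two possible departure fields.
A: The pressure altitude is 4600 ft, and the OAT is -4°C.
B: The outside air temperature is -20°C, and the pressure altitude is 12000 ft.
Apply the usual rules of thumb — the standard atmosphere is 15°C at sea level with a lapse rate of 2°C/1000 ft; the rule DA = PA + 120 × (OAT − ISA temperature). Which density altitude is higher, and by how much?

B by 7256 ft

A: ISA temp = 5.8°C, deviation -9.8°C, DA = 4600 + 120 × (-9.8) = 3424 ft.
B: ISA temp = -9°C, deviation -11°C, DA = 12000 + 120 × (-11) = 10680 ft.
B is higher by 10680 − 3424 = 7256 ft.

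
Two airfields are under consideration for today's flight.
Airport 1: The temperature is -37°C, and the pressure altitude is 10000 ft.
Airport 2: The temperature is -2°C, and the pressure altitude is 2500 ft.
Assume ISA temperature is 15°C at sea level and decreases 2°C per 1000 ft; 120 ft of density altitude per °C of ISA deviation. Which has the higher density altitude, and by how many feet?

Airport 1 by 5100 ft

Airport 1: ISA temp = -5°C, deviation -32°C, DA = 10000 + 120 × (-32) = 6160 ft.
Airport 2: ISA temp = 10°C, deviation -12°C, DA = 2500 + 120 × (-12) = 1060 ft.
Airport 1 is higher by 6160 − 1060 = 5100 ft.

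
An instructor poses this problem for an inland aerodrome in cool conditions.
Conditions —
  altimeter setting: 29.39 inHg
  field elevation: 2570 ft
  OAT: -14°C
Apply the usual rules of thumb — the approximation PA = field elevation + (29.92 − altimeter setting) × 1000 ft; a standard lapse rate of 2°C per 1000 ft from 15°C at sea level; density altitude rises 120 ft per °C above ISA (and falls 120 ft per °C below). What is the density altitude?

Pressure altitude = 2570 + (29.92 − 29.39) × 1000 = 2570 + (+530) = 3100 ft.
ISA temperature at 3100 ft = 15 − 2 × (3100/1000) = 8.8°C.
ISA deviation = -14 − 8.8 = -22.8°C.
Density altitude = 3100 + 120 × (-22.8) = 364 ft.

364 ft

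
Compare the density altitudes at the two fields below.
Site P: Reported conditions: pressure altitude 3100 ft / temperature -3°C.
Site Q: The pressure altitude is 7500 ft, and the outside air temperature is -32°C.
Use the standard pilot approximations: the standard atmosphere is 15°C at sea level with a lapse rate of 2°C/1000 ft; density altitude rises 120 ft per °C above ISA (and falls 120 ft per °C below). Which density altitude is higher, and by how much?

Site Q by 1976 ft

Site P: ISA temp = 8.8°C, deviation -11.8°C, DA = 3100 + 120 × (-11.8) = 1684 ft.
Site Q: ISA temp = 0°C, deviation -32°C, DA = 7500 + 120 × (-32) = 3660 ft.
Site Q is higher by 3660 − 1684 = 1976 ft.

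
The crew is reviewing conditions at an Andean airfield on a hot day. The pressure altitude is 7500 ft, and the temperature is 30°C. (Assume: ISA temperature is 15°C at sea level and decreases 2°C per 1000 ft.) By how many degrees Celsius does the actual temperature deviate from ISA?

ISA+30°C

ISA temperature at 7500 ft = 15 − 2 × (7500/1000) = 0°C.
Deviation = OAT − ISA = 30 − 0 = +30°C.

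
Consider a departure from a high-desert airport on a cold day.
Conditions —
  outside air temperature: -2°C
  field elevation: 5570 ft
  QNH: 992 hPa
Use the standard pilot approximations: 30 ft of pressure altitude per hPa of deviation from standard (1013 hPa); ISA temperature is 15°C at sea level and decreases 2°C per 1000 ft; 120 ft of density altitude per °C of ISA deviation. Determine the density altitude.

5648 ft

Pressure altitude = 5570 + (1013 − 992) × 30 = 5570 + (+630) = 6200 ft.
ISA temperature at 6200 ft = 15 − 2 × (6200/1000) = 2.6°C.
ISA deviation = -2 − 2.6 = -4.6°C.
Density altitude = 6200 + 120 × (-4.6) = 5648 ft.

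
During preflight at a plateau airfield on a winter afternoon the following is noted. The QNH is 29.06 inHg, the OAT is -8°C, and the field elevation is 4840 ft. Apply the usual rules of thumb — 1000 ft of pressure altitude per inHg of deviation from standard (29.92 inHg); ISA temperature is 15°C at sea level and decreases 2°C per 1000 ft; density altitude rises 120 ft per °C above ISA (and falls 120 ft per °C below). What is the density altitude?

Pressure altitude = 4840 + (29.92 − 29.06) × 1000 = 4840 + (+860) = 5700 ft.
ISA temperature at 5700 ft = 15 − 2 × (5700/1000) = 3.6°C.
ISA deviation = -8 − 3.6 = -11.6°C.
Density altitude = 5700 + 120 × (-11.6) = 4308 ft.

4308 ft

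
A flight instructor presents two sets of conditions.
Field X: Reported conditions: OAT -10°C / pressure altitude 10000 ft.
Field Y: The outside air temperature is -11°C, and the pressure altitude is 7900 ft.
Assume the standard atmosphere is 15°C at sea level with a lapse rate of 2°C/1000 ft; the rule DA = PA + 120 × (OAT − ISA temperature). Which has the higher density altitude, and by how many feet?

Field X: ISA temp = -5°C, deviation -5°C, DA = 10000 + 120 × (-5) = 9400 ft.
Field Y: ISA temp = -0.8°C, deviation -10.2°C, DA = 7900 + 120 × (-10.2) = 6676 ft.
Field X is higher by 9400 − 6676 = 2724 ft.

Field X by 2724 ft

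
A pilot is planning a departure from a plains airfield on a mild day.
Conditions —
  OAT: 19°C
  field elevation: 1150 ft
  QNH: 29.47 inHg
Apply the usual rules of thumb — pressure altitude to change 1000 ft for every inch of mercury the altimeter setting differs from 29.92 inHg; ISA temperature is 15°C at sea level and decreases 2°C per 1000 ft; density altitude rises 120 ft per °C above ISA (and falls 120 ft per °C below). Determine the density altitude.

2464 ft

Pressure altitude = 1150 + (29.92 − 29.47) × 1000 = 1150 + (+450) = 1600 ft.
ISA temperature at 1600 ft = 15 − 2 × (1600/1000) = 11.8°C.
ISA deviation = 19 − 11.8 = +7.2°C.
Density altitude = 1600 + 120 × (7.2) = 2464 ft.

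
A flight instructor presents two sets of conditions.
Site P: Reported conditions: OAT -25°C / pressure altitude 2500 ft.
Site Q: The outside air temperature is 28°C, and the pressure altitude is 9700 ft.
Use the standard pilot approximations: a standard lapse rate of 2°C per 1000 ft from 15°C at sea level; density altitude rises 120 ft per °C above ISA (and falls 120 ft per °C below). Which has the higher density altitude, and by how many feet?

Site Q by 15288 ft

Site P: ISA temp = 10°C, deviation -35°C, DA = 2500 + 120 × (-35) = -1700 ft.
Site Q: ISA temp = -4.4°C, deviation +32.4°C, DA = 9700 + 120 × 32.4 = 13588 ft.
Site Q is higher by 13588 − (-1700) = 15288 ft.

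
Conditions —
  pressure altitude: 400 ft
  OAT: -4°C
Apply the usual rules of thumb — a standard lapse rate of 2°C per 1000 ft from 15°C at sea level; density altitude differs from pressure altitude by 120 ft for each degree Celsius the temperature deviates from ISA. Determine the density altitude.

-1784 ft

ISA temperature at 400 ft = 15 − 2 × (400/1000) = 14.2°C.
ISA deviation = -4 − 14.2 = -18.2°C.
Density altitude = 400 + 120 × (-18.2) = 400 + (-2184) = -1784 ft.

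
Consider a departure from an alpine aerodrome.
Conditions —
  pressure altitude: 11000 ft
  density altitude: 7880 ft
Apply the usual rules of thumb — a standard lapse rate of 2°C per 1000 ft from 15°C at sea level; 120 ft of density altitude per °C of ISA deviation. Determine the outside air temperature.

-33°C

Density altitude − pressure altitude = 7880 − 11000 = -3120 ft.
At 120 ft/°C that is an ISA deviation of -3120/120 = -26°C.
ISA temperature at 11000 ft = 15 − 2 × (11000/1000) = -7°C.
OAT = ISA + deviation = -7 + (-26) = -33°C.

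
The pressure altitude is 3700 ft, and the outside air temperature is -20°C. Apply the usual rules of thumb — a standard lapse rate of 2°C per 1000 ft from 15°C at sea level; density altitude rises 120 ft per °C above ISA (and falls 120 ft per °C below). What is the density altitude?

ISA temperature at 3700 ft = 15 − 2 × (3700/1000) = 7.6°C.
ISA deviation = -20 − 7.6 = -27.6°C.
Density altitude = 3700 + 120 × (-27.6) = 3700 + (-3312) = 388 ft.

388 ft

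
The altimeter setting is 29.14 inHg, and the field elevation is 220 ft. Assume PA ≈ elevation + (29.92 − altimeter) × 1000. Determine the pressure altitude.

Pressure correction = (29.92 − 29.14) × 1000 = +780 ft.
Pressure altitude = 220 + (+780) = 1000 ft.

1000 ft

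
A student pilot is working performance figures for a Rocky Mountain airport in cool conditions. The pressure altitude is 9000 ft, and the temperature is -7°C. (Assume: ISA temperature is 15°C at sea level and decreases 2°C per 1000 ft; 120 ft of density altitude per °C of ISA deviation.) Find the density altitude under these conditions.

8520 ft

ISA temperature at 9000 ft = 15 − 2 × (9000/1000) = -3°C.
ISA deviation = -7 − (-3) = -4°C.
Density altitude = 9000 + 120 × (-4) = 9000 + (-480) = 8520 ft.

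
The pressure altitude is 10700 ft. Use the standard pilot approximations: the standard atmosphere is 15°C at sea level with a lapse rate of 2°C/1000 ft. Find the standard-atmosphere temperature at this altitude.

-6.4°C

ISA temperature = 15 − 2 × (10700/1000) = 15 − 21.4 = -6.4°C.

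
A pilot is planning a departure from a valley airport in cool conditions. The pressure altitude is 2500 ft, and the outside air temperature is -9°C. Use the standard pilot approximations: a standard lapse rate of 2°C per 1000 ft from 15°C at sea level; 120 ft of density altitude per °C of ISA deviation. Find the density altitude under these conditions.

220 ft

ISA temperature at 2500 ft = 15 − 2 × (2500/1000) = 10°C.
ISA deviation = -9 − 10 = -19°C.
Density altitude = 2500 + 120 × (-19) = 2500 + (-2280) = 220 ft.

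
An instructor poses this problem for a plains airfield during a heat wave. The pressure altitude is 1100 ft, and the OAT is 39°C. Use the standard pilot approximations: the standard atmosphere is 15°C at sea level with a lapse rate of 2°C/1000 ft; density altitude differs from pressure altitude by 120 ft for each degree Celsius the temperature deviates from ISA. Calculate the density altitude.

4244 ft

ISA temperature at 1100 ft = 15 − 2 × (1100/1000) = 12.8°C.
ISA deviation = 39 − 12.8 = +26.2°C.
Density altitude = 1100 + 120 × (26.2) = 1100 + (+3144) = 4244 ft.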